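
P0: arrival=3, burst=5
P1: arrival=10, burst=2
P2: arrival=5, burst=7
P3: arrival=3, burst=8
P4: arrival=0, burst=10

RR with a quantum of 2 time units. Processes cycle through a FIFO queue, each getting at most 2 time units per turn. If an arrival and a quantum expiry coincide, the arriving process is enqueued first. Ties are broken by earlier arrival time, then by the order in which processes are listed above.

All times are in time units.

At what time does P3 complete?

31

Timeline: | P4 0-4 | P0 4-6 | P3 6-8 | P4 8-10 | P2 10-12 | P0 12-14 | P3 14-16 | P1 16-18 | P4 18-20 | P2 20-22 | P0 22-23 | P3 23-25 | P4 25-27 | P2 27-29 | P3 29-31 | P2 31-32 |
Completion: P0=23  P1=18  P2=32  P3=31  P4=27
Turnaround (C−A): P0=20  P1=8  P2=27  P3=28  P4=27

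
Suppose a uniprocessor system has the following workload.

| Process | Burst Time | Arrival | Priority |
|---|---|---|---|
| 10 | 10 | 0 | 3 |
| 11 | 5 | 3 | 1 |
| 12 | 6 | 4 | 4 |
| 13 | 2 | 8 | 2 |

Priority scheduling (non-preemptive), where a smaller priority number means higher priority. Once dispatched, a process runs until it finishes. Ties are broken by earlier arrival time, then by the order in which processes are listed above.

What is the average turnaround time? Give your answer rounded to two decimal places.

Gantt: | 10 0-10 | 11 10-15 | 13 15-17 | 12 17-23 |
Completion: 10=10  11=15  12=23  13=17
Turnaround times: 10=10, 11=12, 12=19, 13=9
Average turnaround = (10+12+19+9) / 4 = 50/4 = 12.50

12.50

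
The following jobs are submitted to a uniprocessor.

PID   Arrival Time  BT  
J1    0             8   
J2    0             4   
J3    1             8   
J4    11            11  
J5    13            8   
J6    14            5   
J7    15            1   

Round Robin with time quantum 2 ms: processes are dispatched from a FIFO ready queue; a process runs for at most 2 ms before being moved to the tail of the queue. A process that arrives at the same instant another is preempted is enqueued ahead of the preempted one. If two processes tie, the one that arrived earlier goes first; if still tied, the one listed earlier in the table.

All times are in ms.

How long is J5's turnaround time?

Gantt: | J1 0-2 | J2 2-4 | J3 4-6 | J1 6-8 | J2 8-10 | J3 10-12 | J1 12-14 | J4 14-16 | J3 16-18 | J5 18-20 | J6 20-22 | J1 22-24 | J7 24-25 | J4 25-27 | J3 27-29 | J5 29-31 | J6 31-33 | J4 33-35 | J5 35-37 | J6 37-38 | J4 38-40 | J5 40-42 | J4 42-45 |
Completion: J1=24  J2=10  J3=29  J4=45  J5=42  J6=38  J7=25
Turnaround(J5) = completion − arrival = 42 − 13 = 29

29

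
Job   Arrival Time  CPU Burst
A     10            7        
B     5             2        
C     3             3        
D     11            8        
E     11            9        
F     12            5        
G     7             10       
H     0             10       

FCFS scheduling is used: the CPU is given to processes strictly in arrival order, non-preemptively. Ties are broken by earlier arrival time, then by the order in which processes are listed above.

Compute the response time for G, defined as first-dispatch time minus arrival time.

8

Gantt: | H 0-10 | C 10-13 | B 13-15 | G 15-25 | A 25-32 | D 32-40 | E 40-49 | F 49-54 |
Completion: A=32  B=15  C=13  D=40  E=49  F=54  G=25  H=10
Turnaround (C−A): A=22  B=10  C=10  D=29  E=38  F=42  G=18  H=10
Response(G) = first start − arrival = 15 − 7 = 8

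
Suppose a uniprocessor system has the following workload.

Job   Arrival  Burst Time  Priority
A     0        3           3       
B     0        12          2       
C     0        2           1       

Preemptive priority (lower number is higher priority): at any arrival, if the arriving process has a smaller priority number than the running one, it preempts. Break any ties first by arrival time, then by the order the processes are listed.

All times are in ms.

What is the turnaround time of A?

Schedule: | C 0-2 | B 2-14 | A 14-17 |
Completion: A=17  B=14  C=2
Turnaround(A) = completion − arrival = 17 − 0 = 17

17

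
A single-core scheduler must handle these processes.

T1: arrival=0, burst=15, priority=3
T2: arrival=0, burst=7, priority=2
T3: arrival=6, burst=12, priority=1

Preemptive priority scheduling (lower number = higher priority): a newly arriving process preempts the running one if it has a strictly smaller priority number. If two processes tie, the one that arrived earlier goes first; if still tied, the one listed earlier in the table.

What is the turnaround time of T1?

Gantt: | T2 0-6 | T3 6-18 | T2 18-19 | T1 19-34 |
Completion: T1=34  T2=19  T3=18
Turnaround (C−A): T1=34  T2=19  T3=12
Turnaround(T1) = completion − arrival = 34 − 0 = 34

34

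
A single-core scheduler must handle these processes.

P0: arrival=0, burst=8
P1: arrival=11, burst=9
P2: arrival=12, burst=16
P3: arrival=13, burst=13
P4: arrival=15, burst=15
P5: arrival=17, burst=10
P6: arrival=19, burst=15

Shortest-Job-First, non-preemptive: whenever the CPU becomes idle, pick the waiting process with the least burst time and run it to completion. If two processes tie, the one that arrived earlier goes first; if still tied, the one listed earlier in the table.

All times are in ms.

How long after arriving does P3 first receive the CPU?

Gantt: | P0 0-8 | idle 8-11 | P1 11-20 | P5 20-30 | P3 30-43 | P4 43-58 | P6 58-73 | P2 73-89 |
Completion: P0=8  P1=20  P2=89  P3=43  P4=58  P5=30  P6=73
Turnaround (C−A): P0=8  P1=9  P2=77  P3=30  P4=43  P5=13  P6=54
Response(P3) = first start − arrival = 30 − 13 = 17

17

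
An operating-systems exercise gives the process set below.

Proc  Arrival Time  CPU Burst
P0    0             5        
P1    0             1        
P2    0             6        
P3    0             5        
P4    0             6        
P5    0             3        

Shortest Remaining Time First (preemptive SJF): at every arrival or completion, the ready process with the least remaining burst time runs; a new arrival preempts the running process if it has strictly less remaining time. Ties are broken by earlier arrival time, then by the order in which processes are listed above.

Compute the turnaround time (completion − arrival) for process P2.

Timeline: | P1 0-1 | P5 1-4 | P0 4-9 | P3 9-14 | P2 14-20 | P4 20-26 |
Completion: P0=9  P1=1  P2=20  P3=14  P4=26  P5=4
Turnaround (C−A): P0=9  P1=1  P2=20  P3=14  P4=26  P5=4
Turnaround(P2) = completion − arrival = 20 − 0 = 20

20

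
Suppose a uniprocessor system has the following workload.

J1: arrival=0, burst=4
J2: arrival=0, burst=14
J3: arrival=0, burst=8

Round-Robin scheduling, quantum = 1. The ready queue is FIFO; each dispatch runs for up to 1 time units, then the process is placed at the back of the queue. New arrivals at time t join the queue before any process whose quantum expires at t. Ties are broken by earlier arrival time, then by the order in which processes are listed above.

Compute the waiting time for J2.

Schedule: | J1 0-1 | J2 1-2 | J3 2-3 | J1 3-4 | J2 4-5 | J3 5-6 | J1 6-7 | J2 7-8 | J3 8-9 | J1 9-10 | J2 10-11 | J3 11-12 | J2 12-13 | J3 13-14 | J2 14-15 | J3 15-16 | J2 16-17 | J3 17-18 | J2 18-19 | J3 19-20 | J2 20-26 |
Completion: J1=10  J2=26  J3=20
Turnaround (C−A): J1=10  J2=26  J3=20
Waiting(J2) = turnaround − burst = 26 − 14 = 12

12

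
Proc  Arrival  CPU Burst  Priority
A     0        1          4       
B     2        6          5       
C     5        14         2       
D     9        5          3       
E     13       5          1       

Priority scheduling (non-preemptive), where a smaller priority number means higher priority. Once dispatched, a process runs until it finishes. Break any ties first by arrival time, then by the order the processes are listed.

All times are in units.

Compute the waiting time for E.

9

Schedule: | A 0-1 | idle 1-2 | B 2-8 | C 8-22 | E 22-27 | D 27-32 |
Completion: A=1  B=8  C=22  D=32  E=27
Waiting(E) = turnaround − burst = 14 − 5 = 9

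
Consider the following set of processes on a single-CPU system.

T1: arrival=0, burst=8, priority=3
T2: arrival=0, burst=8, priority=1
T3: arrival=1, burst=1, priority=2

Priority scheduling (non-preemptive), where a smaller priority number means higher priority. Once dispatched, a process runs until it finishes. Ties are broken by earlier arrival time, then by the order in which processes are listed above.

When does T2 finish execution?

Timeline: | T2 0-8 | T3 8-9 | T1 9-17 |
Completion: T1=17  T2=8  T3=9
Turnaround (C−A): T1=17  T2=8  T3=8

8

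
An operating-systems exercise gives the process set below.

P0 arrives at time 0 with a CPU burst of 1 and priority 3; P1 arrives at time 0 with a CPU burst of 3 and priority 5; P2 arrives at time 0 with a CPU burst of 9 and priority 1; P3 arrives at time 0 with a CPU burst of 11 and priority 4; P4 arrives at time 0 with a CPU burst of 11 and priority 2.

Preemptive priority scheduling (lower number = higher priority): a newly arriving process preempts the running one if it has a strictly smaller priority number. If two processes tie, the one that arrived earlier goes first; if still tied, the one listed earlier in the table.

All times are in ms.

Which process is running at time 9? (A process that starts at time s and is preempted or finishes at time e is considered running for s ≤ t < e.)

Schedule: | P2 0-9 | P4 9-20 | P0 20-21 | P3 21-32 | P1 32-35 |
Completion: P0=21  P1=35  P2=9  P3=32  P4=20

P4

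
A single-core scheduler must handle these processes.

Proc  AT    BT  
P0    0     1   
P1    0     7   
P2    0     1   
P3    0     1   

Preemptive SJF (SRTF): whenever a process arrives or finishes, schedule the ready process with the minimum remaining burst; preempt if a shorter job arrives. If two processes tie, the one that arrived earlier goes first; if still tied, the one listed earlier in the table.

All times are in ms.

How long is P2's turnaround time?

Gantt: | P0 0-1 | P2 1-2 | P3 2-3 | P1 3-10 |
Completion: P0=1  P1=10  P2=2  P3=3
Turnaround(P2) = completion − arrival = 2 − 0 = 2

2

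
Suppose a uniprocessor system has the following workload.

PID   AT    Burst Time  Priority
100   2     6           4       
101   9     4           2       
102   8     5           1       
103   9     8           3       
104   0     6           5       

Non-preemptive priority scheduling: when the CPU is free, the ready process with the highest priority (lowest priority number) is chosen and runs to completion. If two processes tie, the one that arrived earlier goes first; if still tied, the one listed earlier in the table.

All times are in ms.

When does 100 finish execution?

12

Gantt: | 104 0-6 | 100 6-12 | 102 12-17 | 101 17-21 | 103 21-29 |
Completion: 100=12  101=21  102=17  103=29  104=6
Turnaround (C−A): 100=10  101=12  102=9  103=20  104=6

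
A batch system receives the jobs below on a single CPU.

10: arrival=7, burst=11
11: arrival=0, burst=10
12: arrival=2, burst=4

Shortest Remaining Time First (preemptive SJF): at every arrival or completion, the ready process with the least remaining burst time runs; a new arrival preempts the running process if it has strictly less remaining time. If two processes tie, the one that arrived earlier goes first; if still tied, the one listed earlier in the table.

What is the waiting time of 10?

Gantt: | 11 0-2 | 12 2-6 | 11 6-14 | 10 14-25 |
Completion: 10=25  11=14  12=6
Waiting(10) = turnaround − burst = 18 − 11 = 7

7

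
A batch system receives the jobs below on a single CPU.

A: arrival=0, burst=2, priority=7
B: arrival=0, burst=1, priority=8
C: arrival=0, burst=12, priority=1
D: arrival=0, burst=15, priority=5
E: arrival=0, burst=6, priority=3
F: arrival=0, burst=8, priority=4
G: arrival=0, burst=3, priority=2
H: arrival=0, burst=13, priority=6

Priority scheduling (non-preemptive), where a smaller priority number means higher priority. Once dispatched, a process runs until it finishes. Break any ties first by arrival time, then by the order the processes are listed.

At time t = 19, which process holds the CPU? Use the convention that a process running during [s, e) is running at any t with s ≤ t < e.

E

Timeline: | C 0-12 | G 12-15 | E 15-21 | F 21-29 | D 29-44 | H 44-57 | A 57-59 | B 59-60 |
Completion: A=59  B=60  C=12  D=44  E=21  F=29  G=15  H=57
Turnaround (C−A): A=59  B=60  C=12  D=44  E=21  F=29  G=15  H=57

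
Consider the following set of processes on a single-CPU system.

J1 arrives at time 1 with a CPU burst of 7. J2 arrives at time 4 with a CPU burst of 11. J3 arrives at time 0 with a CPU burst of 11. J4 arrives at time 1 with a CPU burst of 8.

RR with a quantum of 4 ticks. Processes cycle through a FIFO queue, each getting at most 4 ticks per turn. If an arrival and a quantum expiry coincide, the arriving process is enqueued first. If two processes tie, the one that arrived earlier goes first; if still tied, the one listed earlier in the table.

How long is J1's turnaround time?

Timeline: | J3 0-4 | J1 4-8 | J4 8-12 | J2 12-16 | J3 16-20 | J1 20-23 | J4 23-27 | J2 27-31 | J3 31-34 | J2 34-37 |
Completion: J1=23  J2=37  J3=34  J4=27
Turnaround(J1) = completion − arrival = 23 − 1 = 22

22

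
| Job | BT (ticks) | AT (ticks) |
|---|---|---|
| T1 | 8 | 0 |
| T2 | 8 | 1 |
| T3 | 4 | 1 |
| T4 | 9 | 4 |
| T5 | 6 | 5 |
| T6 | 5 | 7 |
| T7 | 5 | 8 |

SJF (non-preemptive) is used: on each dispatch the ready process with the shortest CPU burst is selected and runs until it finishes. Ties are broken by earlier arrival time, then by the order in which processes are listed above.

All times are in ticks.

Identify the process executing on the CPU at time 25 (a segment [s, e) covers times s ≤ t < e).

T5

Timeline: | T1 0-8 | T3 8-12 | T6 12-17 | T7 17-22 | T5 22-28 | T2 28-36 | T4 36-45 |
Completion: T1=8  T2=36  T3=12  T4=45  T5=28  T6=17  T7=22
Turnaround (C−A): T1=8  T2=35  T3=11  T4=41  T5=23  T6=10  T7=14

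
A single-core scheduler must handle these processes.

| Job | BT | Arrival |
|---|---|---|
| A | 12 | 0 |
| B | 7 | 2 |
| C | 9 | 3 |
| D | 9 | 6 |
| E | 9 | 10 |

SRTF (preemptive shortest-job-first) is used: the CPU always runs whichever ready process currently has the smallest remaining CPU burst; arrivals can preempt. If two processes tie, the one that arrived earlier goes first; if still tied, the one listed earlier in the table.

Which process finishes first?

Schedule: | A 0-2 | B 2-9 | C 9-18 | D 18-27 | E 27-36 | A 36-46 |
Completion: A=46  B=9  C=18  D=27  E=36
Turnaround (C−A): A=46  B=7  C=15  D=21  E=26
Finish order: B → C → D → E → A

B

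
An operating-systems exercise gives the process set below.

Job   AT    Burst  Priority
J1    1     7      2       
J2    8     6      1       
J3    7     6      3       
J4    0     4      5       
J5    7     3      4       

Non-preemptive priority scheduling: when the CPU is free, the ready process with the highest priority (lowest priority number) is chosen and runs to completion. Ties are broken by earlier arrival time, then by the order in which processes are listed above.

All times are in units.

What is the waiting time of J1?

3

Gantt: | J4 0-4 | J1 4-11 | J2 11-17 | J3 17-23 | J5 23-26 |
Completion: J1=11  J2=17  J3=23  J4=4  J5=26
Waiting(J1) = turnaround − burst = 10 − 7 = 3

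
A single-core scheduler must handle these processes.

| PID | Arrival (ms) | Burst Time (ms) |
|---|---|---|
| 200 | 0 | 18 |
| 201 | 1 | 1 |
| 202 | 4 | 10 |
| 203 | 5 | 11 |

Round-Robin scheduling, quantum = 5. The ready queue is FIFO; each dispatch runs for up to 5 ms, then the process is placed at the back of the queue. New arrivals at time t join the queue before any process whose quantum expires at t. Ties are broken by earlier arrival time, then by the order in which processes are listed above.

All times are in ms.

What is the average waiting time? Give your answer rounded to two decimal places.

Schedule: | 200 0-5 | 201 5-6 | 202 6-11 | 203 11-16 | 200 16-21 | 202 21-26 | 203 26-31 | 200 31-36 | 203 36-37 | 200 37-40 |
Completion: 200=40  201=6  202=26  203=37
Turnaround (C−A): 200=40  201=5  202=22  203=32
Waiting times: 200=22, 201=4, 202=12, 203=21
Average waiting = (22+4+12+21) / 4 = 59/4 = 14.75

14.75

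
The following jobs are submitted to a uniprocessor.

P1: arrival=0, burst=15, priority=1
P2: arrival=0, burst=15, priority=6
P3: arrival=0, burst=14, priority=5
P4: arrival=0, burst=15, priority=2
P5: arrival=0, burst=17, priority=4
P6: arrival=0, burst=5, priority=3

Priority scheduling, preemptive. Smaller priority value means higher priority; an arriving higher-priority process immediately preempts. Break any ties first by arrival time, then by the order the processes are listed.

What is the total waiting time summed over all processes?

198

Gantt: | P1 0-15 | P4 15-30 | P6 30-35 | P5 35-52 | P3 52-66 | P2 66-81 |
Completion: P1=15  P2=81  P3=66  P4=30  P5=52  P6=35
Turnaround (C−A): P1=15  P2=81  P3=66  P4=30  P5=52  P6=35
Waiting = turnaround − burst: P1=0, P2=66, P3=52, P4=15, P5=35, P6=30
Total waiting = 0 + 66 + 52 + 15 + 35 + 30 = 198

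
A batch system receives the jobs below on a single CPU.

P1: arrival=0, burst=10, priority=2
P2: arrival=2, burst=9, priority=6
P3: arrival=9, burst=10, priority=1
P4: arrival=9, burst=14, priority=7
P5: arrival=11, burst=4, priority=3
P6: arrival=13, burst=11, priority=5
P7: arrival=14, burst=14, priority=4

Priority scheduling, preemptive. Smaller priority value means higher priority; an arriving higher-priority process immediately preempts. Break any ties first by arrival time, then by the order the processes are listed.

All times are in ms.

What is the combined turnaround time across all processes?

Timeline: | P1 0-9 | P3 9-19 | P1 19-20 | P5 20-24 | P7 24-38 | P6 38-49 | P2 49-58 | P4 58-72 |
Completion: P1=20  P2=58  P3=19  P4=72  P5=24  P6=49  P7=38
Turnaround = completion − arrival: P1=20, P2=56, P3=10, P4=63, P5=13, P6=36, P7=24
Total turnaround = 20 + 56 + 10 + 63 + 13 + 36 + 24 = 222

222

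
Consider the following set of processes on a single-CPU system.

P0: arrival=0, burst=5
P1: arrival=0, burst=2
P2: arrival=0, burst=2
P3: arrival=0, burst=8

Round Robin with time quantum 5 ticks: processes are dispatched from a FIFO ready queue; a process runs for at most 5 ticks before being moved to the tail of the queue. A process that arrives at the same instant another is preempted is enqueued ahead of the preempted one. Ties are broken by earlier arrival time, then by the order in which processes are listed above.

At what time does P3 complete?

Schedule: | P0 0-5 | P1 5-7 | P2 7-9 | P3 9-17 |
Completion: P0=5  P1=7  P2=9  P3=17
Turnaround (C−A): P0=5  P1=7  P2=9  P3=17

17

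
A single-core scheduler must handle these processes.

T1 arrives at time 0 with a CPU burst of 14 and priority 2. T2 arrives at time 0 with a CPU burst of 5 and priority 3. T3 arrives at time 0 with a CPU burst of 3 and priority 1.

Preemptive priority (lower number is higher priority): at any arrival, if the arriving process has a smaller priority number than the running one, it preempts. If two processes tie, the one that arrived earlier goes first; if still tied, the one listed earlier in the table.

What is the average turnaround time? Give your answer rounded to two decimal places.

14.00

Gantt: | T3 0-3 | T1 3-17 | T2 17-22 |
Completion: T1=17  T2=22  T3=3
Turnaround (C−A): T1=17  T2=22  T3=3
Turnaround times: T1=17, T2=22, T3=3
Average turnaround = (17+22+3) / 3 = 42/3 = 14.00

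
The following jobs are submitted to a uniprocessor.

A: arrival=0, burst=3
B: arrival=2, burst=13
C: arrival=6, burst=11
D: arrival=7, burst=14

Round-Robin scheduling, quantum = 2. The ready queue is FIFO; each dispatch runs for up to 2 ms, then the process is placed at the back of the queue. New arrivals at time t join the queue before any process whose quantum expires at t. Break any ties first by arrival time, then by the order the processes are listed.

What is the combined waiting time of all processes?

Gantt: | A 0-2 | B 2-4 | A 4-5 | B 5-7 | C 7-9 | D 9-11 | B 11-13 | C 13-15 | D 15-17 | B 17-19 | C 19-21 | D 21-23 | B 23-25 | C 25-27 | D 27-29 | B 29-31 | C 31-33 | D 33-35 | B 35-36 | C 36-37 | D 37-41 |
Completion: A=5  B=36  C=37  D=41
Waiting = turnaround − burst: A=2, B=21, C=20, D=20
Total waiting = 2 + 21 + 20 + 20 = 63

63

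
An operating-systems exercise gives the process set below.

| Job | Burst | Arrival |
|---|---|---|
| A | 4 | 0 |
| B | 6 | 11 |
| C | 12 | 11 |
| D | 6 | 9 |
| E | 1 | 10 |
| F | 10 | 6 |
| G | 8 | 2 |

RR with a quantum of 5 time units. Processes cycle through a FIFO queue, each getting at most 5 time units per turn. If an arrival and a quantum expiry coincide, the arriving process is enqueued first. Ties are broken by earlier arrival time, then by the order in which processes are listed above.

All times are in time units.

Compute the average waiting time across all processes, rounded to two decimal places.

16.71

Timeline: | A 0-4 | G 4-9 | F 9-14 | D 14-19 | G 19-22 | E 22-23 | B 23-28 | C 28-33 | F 33-38 | D 38-39 | B 39-40 | C 40-47 |
Completion: A=4  B=40  C=47  D=39  E=23  F=38  G=22
Waiting times: A=0, B=23, C=24, D=24, E=12, F=22, G=12
Average waiting = (0+23+24+24+12+22+12) / 7 = 117/7 = 16.71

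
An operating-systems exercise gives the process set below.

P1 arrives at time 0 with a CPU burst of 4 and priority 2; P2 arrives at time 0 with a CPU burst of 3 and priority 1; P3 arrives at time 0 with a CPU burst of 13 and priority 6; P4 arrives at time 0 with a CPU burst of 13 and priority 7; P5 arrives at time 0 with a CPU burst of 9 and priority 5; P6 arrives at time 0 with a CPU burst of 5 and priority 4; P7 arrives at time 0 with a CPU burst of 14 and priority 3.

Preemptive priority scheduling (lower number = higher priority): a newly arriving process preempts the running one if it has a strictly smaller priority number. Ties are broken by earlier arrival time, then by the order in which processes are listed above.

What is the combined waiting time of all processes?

Gantt: | P2 0-3 | P1 3-7 | P7 7-21 | P6 21-26 | P5 26-35 | P3 35-48 | P4 48-61 |
Completion: P1=7  P2=3  P3=48  P4=61  P5=35  P6=26  P7=21
Waiting = turnaround − burst: P1=3, P2=0, P3=35, P4=48, P5=26, P6=21, P7=7
Total waiting = 3 + 0 + 35 + 48 + 26 + 21 + 7 = 140

140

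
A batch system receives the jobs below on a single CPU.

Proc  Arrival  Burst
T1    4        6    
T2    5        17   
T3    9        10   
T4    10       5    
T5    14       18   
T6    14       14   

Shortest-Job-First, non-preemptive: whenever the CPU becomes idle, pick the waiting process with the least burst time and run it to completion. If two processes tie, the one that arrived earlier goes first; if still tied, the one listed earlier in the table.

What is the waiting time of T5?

Gantt: | idle 0-4 | T1 4-10 | T4 10-15 | T3 15-25 | T6 25-39 | T2 39-56 | T5 56-74 |
Completion: T1=10  T2=56  T3=25  T4=15  T5=74  T6=39
Waiting(T5) = turnaround − burst = 60 − 18 = 42

42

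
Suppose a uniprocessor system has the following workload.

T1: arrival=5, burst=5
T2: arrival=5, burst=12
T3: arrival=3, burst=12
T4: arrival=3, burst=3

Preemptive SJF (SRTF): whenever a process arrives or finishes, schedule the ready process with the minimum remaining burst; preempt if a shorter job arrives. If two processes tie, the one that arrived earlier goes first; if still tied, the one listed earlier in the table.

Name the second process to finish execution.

T1

Timeline: | idle 0-3 | T4 3-6 | T1 6-11 | T3 11-23 | T2 23-35 |
Completion: T1=11  T2=35  T3=23  T4=6
Turnaround (C−A): T1=6  T2=30  T3=20  T4=3
Finish order: T4 → T1 → T3 → T2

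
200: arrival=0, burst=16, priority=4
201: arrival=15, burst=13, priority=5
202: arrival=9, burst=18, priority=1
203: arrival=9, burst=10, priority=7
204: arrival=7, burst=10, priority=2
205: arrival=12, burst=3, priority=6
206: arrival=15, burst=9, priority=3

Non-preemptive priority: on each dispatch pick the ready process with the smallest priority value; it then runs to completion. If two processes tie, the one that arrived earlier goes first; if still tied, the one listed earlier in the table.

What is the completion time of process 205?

Timeline: | 200 0-16 | 202 16-34 | 204 34-44 | 206 44-53 | 201 53-66 | 205 66-69 | 203 69-79 |
Completion: 200=16  201=66  202=34  203=79  204=44  205=69  206=53

69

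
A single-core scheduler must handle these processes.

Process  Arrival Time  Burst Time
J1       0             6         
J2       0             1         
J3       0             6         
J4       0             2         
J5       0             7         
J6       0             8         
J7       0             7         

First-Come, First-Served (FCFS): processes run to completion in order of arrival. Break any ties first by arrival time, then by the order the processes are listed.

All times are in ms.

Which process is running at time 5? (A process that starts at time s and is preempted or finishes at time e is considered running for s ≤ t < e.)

J1

Gantt: | J1 0-6 | J2 6-7 | J3 7-13 | J4 13-15 | J5 15-22 | J6 22-30 | J7 30-37 |
Completion: J1=6  J2=7  J3=13  J4=15  J5=22  J6=30  J7=37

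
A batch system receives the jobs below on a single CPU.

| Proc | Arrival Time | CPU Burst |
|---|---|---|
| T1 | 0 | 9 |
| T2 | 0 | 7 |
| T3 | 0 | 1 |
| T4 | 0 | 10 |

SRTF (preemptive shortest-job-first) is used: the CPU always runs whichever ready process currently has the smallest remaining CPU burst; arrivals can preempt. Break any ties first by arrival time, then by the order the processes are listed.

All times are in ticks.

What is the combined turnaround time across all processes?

Timeline: | T3 0-1 | T2 1-8 | T1 8-17 | T4 17-27 |
Completion: T1=17  T2=8  T3=1  T4=27
Turnaround (C−A): T1=17  T2=8  T3=1  T4=27
Turnaround = completion − arrival: T1=17, T2=8, T3=1, T4=27
Total turnaround = 17 + 8 + 1 + 27 = 53

53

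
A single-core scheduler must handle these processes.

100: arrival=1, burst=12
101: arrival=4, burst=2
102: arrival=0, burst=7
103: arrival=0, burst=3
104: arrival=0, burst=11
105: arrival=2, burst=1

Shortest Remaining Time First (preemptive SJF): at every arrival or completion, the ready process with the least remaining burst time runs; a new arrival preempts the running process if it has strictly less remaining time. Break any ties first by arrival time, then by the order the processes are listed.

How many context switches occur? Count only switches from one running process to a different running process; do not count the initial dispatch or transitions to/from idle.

Timeline: | 103 0-3 | 105 3-4 | 101 4-6 | 102 6-13 | 104 13-24 | 100 24-36 |
Completion: 100=36  101=6  102=13  103=3  104=24  105=4
Turnaround (C−A): 100=35  101=2  102=13  103=3  104=24  105=2

5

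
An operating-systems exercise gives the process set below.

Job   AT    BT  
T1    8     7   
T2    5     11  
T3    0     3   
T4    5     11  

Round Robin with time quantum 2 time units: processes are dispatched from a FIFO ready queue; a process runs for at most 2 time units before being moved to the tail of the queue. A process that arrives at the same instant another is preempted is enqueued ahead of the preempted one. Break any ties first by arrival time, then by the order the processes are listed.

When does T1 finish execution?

Gantt: | T3 0-3 | idle 3-5 | T2 5-7 | T4 7-9 | T2 9-11 | T1 11-13 | T4 13-15 | T2 15-17 | T1 17-19 | T4 19-21 | T2 21-23 | T1 23-25 | T4 25-27 | T2 27-29 | T1 29-30 | T4 30-32 | T2 32-33 | T4 33-34 |
Completion: T1=30  T2=33  T3=3  T4=34

30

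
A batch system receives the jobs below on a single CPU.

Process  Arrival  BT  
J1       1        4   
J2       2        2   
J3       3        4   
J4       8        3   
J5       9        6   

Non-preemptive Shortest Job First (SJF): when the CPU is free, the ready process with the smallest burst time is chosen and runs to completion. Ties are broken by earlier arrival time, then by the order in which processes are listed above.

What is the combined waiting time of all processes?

Gantt: | idle 0-1 | J1 1-5 | J2 5-7 | J3 7-11 | J4 11-14 | J5 14-20 |
Completion: J1=5  J2=7  J3=11  J4=14  J5=20
Turnaround (C−A): J1=4  J2=5  J3=8  J4=6  J5=11
Waiting = turnaround − burst: J1=0, J2=3, J3=4, J4=3, J5=5
Total waiting = 0 + 3 + 4 + 3 + 5 = 15

15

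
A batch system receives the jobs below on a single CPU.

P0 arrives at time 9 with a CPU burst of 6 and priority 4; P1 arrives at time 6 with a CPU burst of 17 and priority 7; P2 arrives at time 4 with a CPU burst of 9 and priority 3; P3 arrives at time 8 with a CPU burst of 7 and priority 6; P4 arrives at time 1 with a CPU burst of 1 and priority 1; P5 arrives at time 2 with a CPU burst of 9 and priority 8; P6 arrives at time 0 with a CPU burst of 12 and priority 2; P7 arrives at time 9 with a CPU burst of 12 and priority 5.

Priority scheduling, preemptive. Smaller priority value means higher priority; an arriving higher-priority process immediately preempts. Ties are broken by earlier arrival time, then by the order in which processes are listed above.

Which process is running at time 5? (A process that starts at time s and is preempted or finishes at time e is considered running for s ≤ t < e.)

Schedule: | P6 0-1 | P4 1-2 | P6 2-13 | P2 13-22 | P0 22-28 | P7 28-40 | P3 40-47 | P1 47-64 | P5 64-73 |
Completion: P0=28  P1=64  P2=22  P3=47  P4=2  P5=73  P6=13  P7=40

P6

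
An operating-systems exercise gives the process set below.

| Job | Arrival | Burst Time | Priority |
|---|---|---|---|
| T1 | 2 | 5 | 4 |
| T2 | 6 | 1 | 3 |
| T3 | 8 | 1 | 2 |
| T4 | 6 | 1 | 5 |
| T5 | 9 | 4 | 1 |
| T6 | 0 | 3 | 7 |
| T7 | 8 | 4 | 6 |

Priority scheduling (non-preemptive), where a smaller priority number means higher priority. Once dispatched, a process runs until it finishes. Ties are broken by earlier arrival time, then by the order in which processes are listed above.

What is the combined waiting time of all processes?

Schedule: | T6 0-3 | T1 3-8 | T3 8-9 | T5 9-13 | T2 13-14 | T4 14-15 | T7 15-19 |
Completion: T1=8  T2=14  T3=9  T4=15  T5=13  T6=3  T7=19
Turnaround (C−A): T1=6  T2=8  T3=1  T4=9  T5=4  T6=3  T7=11
Waiting = turnaround − burst: T1=1, T2=7, T3=0, T4=8, T5=0, T6=0, T7=7
Total waiting = 1 + 7 + 0 + 8 + 0 + 0 + 7 = 23

23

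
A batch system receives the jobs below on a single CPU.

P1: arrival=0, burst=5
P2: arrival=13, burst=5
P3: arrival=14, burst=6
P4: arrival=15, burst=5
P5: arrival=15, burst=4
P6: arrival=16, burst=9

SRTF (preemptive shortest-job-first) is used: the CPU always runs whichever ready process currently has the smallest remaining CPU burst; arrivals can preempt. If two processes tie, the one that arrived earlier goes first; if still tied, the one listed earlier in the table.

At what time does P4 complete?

Gantt: | P1 0-5 | idle 5-13 | P2 13-18 | P5 18-22 | P4 22-27 | P3 27-33 | P6 33-42 |
Completion: P1=5  P2=18  P3=33  P4=27  P5=22  P6=42
Turnaround (C−A): P1=5  P2=5  P3=19  P4=12  P5=7  P6=26

27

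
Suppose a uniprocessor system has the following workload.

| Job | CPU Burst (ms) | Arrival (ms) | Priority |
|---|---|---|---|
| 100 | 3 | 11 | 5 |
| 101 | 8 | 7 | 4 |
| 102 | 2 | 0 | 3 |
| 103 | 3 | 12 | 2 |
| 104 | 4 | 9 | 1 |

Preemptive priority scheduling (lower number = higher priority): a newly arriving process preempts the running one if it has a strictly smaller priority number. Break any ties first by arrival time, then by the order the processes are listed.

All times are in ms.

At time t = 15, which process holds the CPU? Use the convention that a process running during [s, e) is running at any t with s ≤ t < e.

Timeline: | 102 0-2 | idle 2-7 | 101 7-9 | 104 9-13 | 103 13-16 | 101 16-22 | 100 22-25 |
Completion: 100=25  101=22  102=2  103=16  104=13
Turnaround (C−A): 100=14  101=15  102=2  103=4  104=4

103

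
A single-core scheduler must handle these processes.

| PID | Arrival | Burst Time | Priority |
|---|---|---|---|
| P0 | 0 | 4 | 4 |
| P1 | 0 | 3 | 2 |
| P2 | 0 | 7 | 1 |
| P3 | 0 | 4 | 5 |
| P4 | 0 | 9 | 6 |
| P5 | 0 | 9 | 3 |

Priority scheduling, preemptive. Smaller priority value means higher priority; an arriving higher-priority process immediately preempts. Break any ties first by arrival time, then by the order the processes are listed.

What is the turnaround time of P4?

36

Schedule: | P2 0-7 | P1 7-10 | P5 10-19 | P0 19-23 | P3 23-27 | P4 27-36 |
Completion: P0=23  P1=10  P2=7  P3=27  P4=36  P5=19
Turnaround (C−A): P0=23  P1=10  P2=7  P3=27  P4=36  P5=19
Turnaround(P4) = completion − arrival = 36 − 0 = 36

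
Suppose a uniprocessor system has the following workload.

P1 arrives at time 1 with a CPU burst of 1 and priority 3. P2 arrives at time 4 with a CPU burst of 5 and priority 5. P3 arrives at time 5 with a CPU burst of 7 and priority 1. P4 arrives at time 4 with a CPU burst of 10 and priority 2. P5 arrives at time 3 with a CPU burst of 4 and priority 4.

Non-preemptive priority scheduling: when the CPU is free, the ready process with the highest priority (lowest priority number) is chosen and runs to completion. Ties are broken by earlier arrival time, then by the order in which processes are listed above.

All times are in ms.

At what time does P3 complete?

14

Gantt: | idle 0-1 | P1 1-2 | idle 2-3 | P5 3-7 | P3 7-14 | P4 14-24 | P2 24-29 |
Completion: P1=2  P2=29  P3=14  P4=24  P5=7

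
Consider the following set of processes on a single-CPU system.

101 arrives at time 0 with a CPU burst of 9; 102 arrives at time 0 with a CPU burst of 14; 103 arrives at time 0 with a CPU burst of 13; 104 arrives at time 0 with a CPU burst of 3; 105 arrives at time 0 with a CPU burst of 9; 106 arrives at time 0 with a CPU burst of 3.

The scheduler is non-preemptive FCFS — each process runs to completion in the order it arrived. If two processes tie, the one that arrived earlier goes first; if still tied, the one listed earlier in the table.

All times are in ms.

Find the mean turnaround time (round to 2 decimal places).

Timeline: | 101 0-9 | 102 9-23 | 103 23-36 | 104 36-39 | 105 39-48 | 106 48-51 |
Completion: 101=9  102=23  103=36  104=39  105=48  106=51
Turnaround (C−A): 101=9  102=23  103=36  104=39  105=48  106=51
Turnaround times: 101=9, 102=23, 103=36, 104=39, 105=48, 106=51
Average turnaround = (9+23+36+39+48+51) / 6 = 206/6 = 34.33

34.33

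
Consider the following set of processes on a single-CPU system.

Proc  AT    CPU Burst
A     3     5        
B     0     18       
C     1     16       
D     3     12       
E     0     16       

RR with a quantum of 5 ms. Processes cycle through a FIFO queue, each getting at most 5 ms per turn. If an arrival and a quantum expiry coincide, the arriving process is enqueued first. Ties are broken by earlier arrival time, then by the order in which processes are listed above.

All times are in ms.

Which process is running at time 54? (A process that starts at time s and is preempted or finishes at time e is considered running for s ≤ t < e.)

E

Gantt: | B 0-5 | E 5-10 | C 10-15 | A 15-20 | D 20-25 | B 25-30 | E 30-35 | C 35-40 | D 40-45 | B 45-50 | E 50-55 | C 55-60 | D 60-62 | B 62-65 | E 65-66 | C 66-67 |
Completion: A=20  B=65  C=67  D=62  E=66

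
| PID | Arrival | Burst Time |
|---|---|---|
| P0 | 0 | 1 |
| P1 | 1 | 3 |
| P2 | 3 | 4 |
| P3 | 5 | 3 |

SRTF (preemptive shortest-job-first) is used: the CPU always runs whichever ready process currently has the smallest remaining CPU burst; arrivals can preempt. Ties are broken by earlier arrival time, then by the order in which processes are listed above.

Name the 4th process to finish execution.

P3

Timeline: | P0 0-1 | P1 1-4 | P2 4-8 | P3 8-11 |
Completion: P0=1  P1=4  P2=8  P3=11
Finish order: P0 → P1 → P2 → P3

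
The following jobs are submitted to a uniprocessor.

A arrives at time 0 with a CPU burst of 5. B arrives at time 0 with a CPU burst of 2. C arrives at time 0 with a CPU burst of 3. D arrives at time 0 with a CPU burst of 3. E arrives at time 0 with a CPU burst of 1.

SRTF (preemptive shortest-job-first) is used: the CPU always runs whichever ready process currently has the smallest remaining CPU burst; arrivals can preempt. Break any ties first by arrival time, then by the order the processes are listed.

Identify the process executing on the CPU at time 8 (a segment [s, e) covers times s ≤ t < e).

D

Timeline: | E 0-1 | B 1-3 | C 3-6 | D 6-9 | A 9-14 |
Completion: A=14  B=3  C=6  D=9  E=1
Turnaround (C−A): A=14  B=3  C=6  D=9  E=1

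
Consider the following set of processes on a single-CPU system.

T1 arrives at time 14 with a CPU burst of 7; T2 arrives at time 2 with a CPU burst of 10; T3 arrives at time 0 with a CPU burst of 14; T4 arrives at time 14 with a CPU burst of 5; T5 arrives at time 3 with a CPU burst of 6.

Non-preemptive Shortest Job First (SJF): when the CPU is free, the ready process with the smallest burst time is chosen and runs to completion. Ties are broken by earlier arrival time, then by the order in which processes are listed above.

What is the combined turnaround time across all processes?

99

Timeline: | T3 0-14 | T4 14-19 | T5 19-25 | T1 25-32 | T2 32-42 |
Completion: T1=32  T2=42  T3=14  T4=19  T5=25
Turnaround (C−A): T1=18  T2=40  T3=14  T4=5  T5=22
Turnaround = completion − arrival: T1=18, T2=40, T3=14, T4=5, T5=22
Total turnaround = 18 + 40 + 14 + 5 + 22 = 99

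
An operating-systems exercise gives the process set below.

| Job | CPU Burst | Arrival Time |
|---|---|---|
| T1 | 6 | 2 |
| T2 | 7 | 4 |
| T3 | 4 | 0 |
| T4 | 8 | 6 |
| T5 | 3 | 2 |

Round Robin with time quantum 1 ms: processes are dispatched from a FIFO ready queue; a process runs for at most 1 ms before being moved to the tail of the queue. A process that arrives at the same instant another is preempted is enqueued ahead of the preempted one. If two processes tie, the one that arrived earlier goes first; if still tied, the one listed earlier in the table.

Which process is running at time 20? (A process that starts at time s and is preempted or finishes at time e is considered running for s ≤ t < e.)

Gantt: | T3 0-2 | T1 2-3 | T5 3-4 | T3 4-5 | T1 5-6 | T2 6-7 | T5 7-8 | T3 8-9 | T4 9-10 | T1 10-11 | T2 11-12 | T5 12-13 | T4 13-14 | T1 14-15 | T2 15-16 | T4 16-17 | T1 17-18 | T2 18-19 | T4 19-20 | T1 20-21 | T2 21-22 | T4 22-23 | T2 23-24 | T4 24-25 | T2 25-26 | T4 26-28 |
Completion: T1=21  T2=26  T3=9  T4=28  T5=13

T1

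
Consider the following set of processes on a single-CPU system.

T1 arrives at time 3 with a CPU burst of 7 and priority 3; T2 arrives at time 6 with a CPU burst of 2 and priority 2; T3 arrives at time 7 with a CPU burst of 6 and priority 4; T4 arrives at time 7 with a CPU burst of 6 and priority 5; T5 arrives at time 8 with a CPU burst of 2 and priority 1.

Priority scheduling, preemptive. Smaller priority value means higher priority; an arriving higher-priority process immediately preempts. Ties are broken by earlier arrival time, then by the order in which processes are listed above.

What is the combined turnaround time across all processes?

47

Timeline: | idle 0-3 | T1 3-6 | T2 6-8 | T5 8-10 | T1 10-14 | T3 14-20 | T4 20-26 |
Completion: T1=14  T2=8  T3=20  T4=26  T5=10
Turnaround = completion − arrival: T1=11, T2=2, T3=13, T4=19, T5=2
Total turnaround = 11 + 2 + 13 + 19 + 2 = 47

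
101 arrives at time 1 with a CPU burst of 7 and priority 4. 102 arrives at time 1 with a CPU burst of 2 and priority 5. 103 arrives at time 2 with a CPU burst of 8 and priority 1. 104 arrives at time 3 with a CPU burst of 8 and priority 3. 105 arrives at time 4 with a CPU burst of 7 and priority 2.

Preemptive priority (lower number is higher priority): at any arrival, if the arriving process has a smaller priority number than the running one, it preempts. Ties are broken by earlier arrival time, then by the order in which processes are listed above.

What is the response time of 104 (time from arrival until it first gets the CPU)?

Timeline: | idle 0-1 | 101 1-2 | 103 2-10 | 105 10-17 | 104 17-25 | 101 25-31 | 102 31-33 |
Completion: 101=31  102=33  103=10  104=25  105=17
Response(104) = first start − arrival = 17 − 3 = 14

14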